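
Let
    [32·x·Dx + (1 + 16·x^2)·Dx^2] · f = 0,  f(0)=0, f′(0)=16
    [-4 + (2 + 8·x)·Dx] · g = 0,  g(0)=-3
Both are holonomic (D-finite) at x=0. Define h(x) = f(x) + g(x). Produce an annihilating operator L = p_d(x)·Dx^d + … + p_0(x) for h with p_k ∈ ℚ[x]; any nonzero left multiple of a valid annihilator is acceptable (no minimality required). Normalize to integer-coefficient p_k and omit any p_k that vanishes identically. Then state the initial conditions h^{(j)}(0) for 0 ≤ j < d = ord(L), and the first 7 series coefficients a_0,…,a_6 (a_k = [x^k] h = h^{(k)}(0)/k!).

f: a_k = 0, 16, 0, -256/3, 0, 4096/5, 0, …
g: a_k = -3, -6, 6, -12, 30, -84, 252, …
L₀ := lclm(L_f,L_g); ord L₀ ≤ 2+1.
L = (-32 - 320·x + 1536·x^2 + 3072·x^3)·Dx + (-22 - 128·x + 320·x^2 + 6144·x^3 + 10752·x^4)·Dx^2 + (-1 + 12·x + 96·x^2 + 384·x^3 + 1792·x^4 + 3072·x^5)·Dx^3  (order 3).
h: a_k = -3, 10, 6, -292/3, 30, 3676/5, 252, …
ICs: h(0) = -3, h′(0) = 10, h′′(0) = 12.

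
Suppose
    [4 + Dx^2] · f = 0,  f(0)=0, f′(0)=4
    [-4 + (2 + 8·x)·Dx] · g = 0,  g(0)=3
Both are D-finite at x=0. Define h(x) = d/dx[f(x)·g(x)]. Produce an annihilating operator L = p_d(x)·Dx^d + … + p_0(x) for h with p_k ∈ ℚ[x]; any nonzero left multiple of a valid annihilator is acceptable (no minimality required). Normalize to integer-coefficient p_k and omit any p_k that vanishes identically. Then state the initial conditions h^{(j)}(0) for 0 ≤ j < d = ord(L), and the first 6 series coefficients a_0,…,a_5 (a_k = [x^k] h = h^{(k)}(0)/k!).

f: a_k = 0, 4, 0, -8/3, 0, 8/15, …
g: a_k = 3, 6, -6, 12, -30, 84, …
h₀=f·g: eliminate ⇒ L₀, order ≤ 2·1.
Derive L from L₀ (diff closure).
L = (8 + 96·x + 256·x^2 + 256·x^3 + 256·x^4) + (2 - 48·x^2 - 64·x^3)·Dx + (1 + 10·x + 36·x^2 + 64·x^3 + 64·x^4)·Dx^2  (order 2).
h: a_k = 12, 48, -96, 128, -512, 9216/5, …
ICs: h(0) = 12, h′(0) = 48.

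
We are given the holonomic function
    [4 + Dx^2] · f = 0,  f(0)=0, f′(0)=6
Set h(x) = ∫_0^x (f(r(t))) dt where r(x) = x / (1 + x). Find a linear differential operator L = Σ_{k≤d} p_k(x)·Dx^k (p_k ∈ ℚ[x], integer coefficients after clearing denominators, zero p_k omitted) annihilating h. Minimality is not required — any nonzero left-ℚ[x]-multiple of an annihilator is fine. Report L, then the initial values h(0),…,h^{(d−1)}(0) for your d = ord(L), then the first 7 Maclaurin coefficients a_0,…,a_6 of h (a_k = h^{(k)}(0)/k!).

f: a_k = 0, 6, 0, -4, 0, 4/5, 0, …
f∘r: x↦r, Dx↦Dx/r' in L_f ⇒ L₀.
∫: right-multiply L₀ by Dx.
L = 4·Dx + (2 + 6·x + 6·x^2 + 2·x^3)·Dx^2 + (1 + 4·x + 6·x^2 + 4·x^3 + x^4)·Dx^3  (order 3).
h: a_k = 0, 0, 3, -2, 1/2, 6/5, -43/15, …
ICs: h(0) = 0, h′(0) = 0, h′′(0) = 6.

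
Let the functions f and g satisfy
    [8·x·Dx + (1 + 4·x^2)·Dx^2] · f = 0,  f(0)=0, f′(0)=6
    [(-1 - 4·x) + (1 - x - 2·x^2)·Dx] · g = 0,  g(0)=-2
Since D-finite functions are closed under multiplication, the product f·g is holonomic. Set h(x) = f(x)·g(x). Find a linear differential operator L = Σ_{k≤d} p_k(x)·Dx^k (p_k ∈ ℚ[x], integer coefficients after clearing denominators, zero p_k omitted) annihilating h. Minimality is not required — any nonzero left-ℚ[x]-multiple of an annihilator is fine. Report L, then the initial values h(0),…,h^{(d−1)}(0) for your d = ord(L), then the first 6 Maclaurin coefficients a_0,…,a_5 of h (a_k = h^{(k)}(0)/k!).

L = (4 + 8·x + 48·x^2) + (2 + 16·x^2 + 48·x^3)·Dx + (-1 + x - 2·x^2 + 4·x^3 + 8·x^4)·Dx^2  (order 2).
h: a_k = 0, -12, -12, -20, -44, -612/5, …
ICs: h(0) = 0, h′(0) = -12.

f: a_k = 0, 6, 0, -8, 0, 96/5, …
g: a_k = -2, -2, -6, -10, -22, -42, …
f·g: L₀ = L_f ⊗_s L_g, ord ≤ 2·1.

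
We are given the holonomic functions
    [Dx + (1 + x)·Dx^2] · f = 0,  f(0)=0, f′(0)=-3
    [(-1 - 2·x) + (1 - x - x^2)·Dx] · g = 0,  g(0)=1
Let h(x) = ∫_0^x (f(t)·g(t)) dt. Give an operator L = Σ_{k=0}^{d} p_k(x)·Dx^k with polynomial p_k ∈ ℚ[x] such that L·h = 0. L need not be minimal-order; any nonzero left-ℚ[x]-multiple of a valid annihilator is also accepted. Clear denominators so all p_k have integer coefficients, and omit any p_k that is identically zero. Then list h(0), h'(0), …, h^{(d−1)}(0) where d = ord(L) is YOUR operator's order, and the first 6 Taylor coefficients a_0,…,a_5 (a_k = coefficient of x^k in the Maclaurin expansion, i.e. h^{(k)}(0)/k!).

f: a_k = 0, -3, 3/2, -1, 3/4, -3/5, …
g: a_k = 1, 1, 2, 3, 5, 8, …
Product ⇒ symmetric product L₀, ord ≤ 2.
h=∫h₀ ⇒ L = L₀·Dx.
L = (3 + 4·x)·Dx + (1 + 7·x + 5·x^2)·Dx^2 + (-1 + 2·x^2 + x^3)·Dx^3  (order 3).
h: a_k = 0, 0, -3/2, -1/2, -11/8, -5/4, …
ICs: h(0) = 0, h′(0) = 0, h′′(0) = -3.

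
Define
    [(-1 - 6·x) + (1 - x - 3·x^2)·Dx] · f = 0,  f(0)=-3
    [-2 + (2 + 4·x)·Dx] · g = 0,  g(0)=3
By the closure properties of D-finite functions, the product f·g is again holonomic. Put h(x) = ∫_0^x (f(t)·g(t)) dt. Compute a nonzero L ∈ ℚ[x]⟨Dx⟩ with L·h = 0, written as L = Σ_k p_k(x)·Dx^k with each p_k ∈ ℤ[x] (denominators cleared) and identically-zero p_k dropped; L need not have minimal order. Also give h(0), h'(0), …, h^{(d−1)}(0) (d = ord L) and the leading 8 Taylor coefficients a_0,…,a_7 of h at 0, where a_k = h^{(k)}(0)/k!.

f: a_k = -3, -3, -12, -21, -57, -120, -291, -651, …
g: a_k = 3, 3, -3/2, 3/2, -15/8, 21/8, -63/16, 99/16, …
f·g: L₀ = L_f ⊗_s L_g, ord ≤ 1·1.
∫: right-multiply L₀ by Dx.
L = (2 + 7·x + 9·x^2)·Dx + (-1 - x + 5·x^2 + 6·x^3)·Dx^2  (order 2).
h: a_k = 0, -9, -9, -27/2, -99/4, -1719/40, -693/8, -18441/112, …
ICs: h(0) = 0, h′(0) = -9.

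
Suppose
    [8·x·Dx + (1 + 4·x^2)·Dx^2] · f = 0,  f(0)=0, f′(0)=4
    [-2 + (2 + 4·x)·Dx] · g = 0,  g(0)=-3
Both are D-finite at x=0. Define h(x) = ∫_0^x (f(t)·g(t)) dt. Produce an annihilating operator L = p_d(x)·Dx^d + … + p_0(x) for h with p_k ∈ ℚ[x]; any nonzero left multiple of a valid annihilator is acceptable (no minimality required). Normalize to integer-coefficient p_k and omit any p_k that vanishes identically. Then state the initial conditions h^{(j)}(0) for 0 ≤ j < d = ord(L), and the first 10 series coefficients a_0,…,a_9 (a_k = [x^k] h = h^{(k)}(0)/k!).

f: a_k = 0, 4, 0, -16/3, 0, 64/5, 0, -256/7, 0, 1024/9, …
g: a_k = -3, -3, 3/2, -3/2, 15/8, -21/8, 63/16, -99/16, 1287/128, -2145/128, …
Sym-product of L_f,L_g gives L₀ (≤ ord 2).
∫: right-multiply L₀ by Dx.
L = (3 - 8·x - 4·x^2)·Dx + (-2 + 4·x + 24·x^2 + 16·x^3)·Dx^2 + (1 + 4·x + 8·x^2 + 16·x^3 + 16·x^4)·Dx^3  (order 3).
h: a_k = 0, 0, -6, -4, 11/2, 2, -389/60, -409/70, 18853/1120, 11167/1260, …
ICs: h(0) = 0, h′(0) = 0, h′′(0) = -12.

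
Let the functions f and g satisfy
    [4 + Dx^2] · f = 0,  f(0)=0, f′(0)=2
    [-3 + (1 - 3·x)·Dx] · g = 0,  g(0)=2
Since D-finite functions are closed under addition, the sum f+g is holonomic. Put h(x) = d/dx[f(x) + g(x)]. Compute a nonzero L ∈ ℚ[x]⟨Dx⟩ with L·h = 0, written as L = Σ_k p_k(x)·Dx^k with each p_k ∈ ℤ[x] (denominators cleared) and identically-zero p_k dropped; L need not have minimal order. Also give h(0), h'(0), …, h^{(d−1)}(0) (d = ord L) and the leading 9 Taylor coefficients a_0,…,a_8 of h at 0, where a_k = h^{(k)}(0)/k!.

f: a_k = 0, 2, 0, -4/3, 0, 4/15, 0, -8/315, 0, …
g: a_k = 2, 6, 18, 54, 162, 486, 1458, 4374, 13122, …
f+g: L₀ = lclm(L_f,L_g), ord ≤ 2+1.
h₀' ⇒ L via d/dx closure of L₀.
L = (1344 - 288·x + 432·x^2) + (-116 + 396·x - 216·x^2 + 216·x^3)·Dx + (336 - 72·x + 108·x^2)·Dx^2 + (-29 + 99·x - 54·x^2 + 54·x^3)·Dx^3  (order 3).
h: a_k = 8, 36, 158, 648, 7294/3, 8748, 1377802/45, 104976, 111602614/315, …
ICs: h(0) = 8, h′(0) = 36, h′′(0) = 316.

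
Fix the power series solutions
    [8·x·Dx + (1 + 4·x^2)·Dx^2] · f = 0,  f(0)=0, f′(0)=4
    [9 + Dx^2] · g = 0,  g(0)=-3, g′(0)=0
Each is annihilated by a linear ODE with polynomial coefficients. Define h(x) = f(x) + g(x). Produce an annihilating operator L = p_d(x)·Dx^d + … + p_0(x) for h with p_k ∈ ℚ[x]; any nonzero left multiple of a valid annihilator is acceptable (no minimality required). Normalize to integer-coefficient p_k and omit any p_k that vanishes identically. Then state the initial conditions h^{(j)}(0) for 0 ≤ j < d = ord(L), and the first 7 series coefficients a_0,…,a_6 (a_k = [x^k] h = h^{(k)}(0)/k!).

L = (-2808·x + 19008·x^3 + 10368·x^5)·Dx + (9 + 1548·x^2 + 7344·x^4 + 5184·x^6)·Dx^2 + (-312·x + 2112·x^3 + 1152·x^5)·Dx^3 + (1 + 172·x^2 + 816·x^4 + 576·x^6)·Dx^4  (order 4).
h: a_k = -3, 4, 27/2, -16/3, -81/8, 64/5, 243/80, …
ICs: h(0) = -3, h′(0) = 4, h′′(0) = 27, h′′′(0) = -32.

f: a_k = 0, 4, 0, -16/3, 0, 64/5, 0, …
g: a_k = -3, 0, 27/2, 0, -81/8, 0, 243/80, …
L₀ := lclm(L_f,L_g); ord L₀ ≤ 2+2.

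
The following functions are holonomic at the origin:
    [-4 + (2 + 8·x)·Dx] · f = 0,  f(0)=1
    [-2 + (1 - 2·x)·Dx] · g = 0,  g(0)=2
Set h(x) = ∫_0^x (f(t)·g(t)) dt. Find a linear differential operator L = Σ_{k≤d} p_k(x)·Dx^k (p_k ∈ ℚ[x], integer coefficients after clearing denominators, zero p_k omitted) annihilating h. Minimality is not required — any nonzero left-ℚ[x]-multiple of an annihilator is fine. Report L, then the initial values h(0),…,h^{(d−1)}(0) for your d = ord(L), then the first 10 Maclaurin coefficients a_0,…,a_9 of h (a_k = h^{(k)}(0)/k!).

f: a_k = 1, 2, -2, 4, -10, 28, -84, 264, -858, 2860, …
g: a_k = 2, 4, 8, 16, 32, 64, 128, 256, 512, 1024, …
h₀=f·g: eliminate ⇒ L₀, order ≤ 1·1.
h=∫₀ˣh₀: take L = L₀·Dx.
L = (4 + 4·x)·Dx + (-1 - 2·x + 8·x^2)·Dx^2  (order 2).
h: a_k = 0, 2, 4, 4, 8, 44/5, 24, 120/7, 96, -20, …
ICs: h(0) = 0, h′(0) = 2.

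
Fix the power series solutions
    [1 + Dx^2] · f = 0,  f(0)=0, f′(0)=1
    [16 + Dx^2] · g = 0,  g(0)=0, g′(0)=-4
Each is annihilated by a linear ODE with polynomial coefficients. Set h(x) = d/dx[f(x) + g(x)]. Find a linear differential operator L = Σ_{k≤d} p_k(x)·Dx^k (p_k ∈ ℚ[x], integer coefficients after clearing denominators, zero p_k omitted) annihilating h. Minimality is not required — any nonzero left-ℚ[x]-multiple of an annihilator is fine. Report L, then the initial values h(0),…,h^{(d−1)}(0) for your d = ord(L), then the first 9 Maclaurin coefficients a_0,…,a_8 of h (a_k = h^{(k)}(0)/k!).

f: a_k = 0, 1, 0, -1/6, 0, 1/120, 0, -1/5040, 0, …
g: a_k = 0, -4, 0, 32/3, 0, -128/15, 0, 1024/315, 0, …
h₀=f+g: left-lcm gives L₀, ord ≤ 4.
h₀' ⇒ L via d/dx closure of L₀.
L = 16 + 17·Dx^2 + Dx^4  (order 4).
h: a_k = -3, 0, 63/2, 0, -341/8, 0, 5461/240, 0, -4161/640, …
ICs: h(0) = -3, h′(0) = 0, h′′(0) = 63, h′′′(0) = 0.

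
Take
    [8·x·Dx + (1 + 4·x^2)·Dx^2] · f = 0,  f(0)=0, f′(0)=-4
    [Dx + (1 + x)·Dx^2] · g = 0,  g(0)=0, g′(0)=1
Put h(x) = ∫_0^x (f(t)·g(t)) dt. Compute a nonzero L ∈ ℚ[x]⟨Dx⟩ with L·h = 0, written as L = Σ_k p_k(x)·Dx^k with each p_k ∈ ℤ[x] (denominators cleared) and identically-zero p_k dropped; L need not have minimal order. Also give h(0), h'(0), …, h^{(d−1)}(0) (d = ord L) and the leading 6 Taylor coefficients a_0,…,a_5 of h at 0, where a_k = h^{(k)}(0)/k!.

f: a_k = 0, -4, 0, 16/3, 0, -64/5, …
g: a_k = 0, 1, -1/2, 1/3, -1/4, 1/5, …
Sym-product of L_f,L_g gives L₀ (≤ ord 4).
h=∫h₀ ⇒ L = L₀·Dx.
L = (288 + 560·x + 3584·x^2 + 8640·x^3 + 7680·x^4 + 3328·x^5 + 1024·x^7)·Dx^2 + (258 + 1840·x + 6992·x^2 + 19264·x^3 + 29440·x^4 + 23808·x^5 + 8960·x^6 + 3072·x^7 + 3584·x^8)·Dx^3 + (36 + 628·x + 2496·x^2 + 6192·x^3 + 12288·x^4 + 15936·x^5 + 12288·x^6 + 5376·x^7 + 3072·x^8 + 2048·x^9)·Dx^4 + (17 + 66·x + 241·x^2 + 608·x^3 + 1152·x^4 + 1728·x^5 + 2016·x^6 + 1536·x^7 + 768·x^8 + 512·x^9 + 256·x^10)·Dx^5  (order 5).
h: a_k = 0, 0, 0, -4/3, 1/2, 4/5, …
ICs: h(0) = 0, h′(0) = 0, h′′(0) = 0, h′′′(0) = -8, h′′′′(0) = 12.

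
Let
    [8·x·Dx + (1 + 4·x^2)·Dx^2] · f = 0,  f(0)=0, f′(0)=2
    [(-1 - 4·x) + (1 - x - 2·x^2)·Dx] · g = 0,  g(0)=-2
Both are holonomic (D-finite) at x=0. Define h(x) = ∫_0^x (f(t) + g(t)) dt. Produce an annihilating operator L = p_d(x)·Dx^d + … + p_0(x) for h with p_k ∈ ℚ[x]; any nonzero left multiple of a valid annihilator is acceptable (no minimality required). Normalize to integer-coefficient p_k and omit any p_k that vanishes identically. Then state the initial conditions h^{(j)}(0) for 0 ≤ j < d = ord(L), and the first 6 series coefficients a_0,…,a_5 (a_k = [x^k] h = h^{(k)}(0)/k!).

L = (24 - 96·x - 864·x^2 - 1536·x^3 - 3264·x^4 - 768·x^6)·Dx^2 + (-19 - 80·x - 100·x^2 - 544·x^3 - 1424·x^4 - 2368·x^5 - 192·x^6 - 768·x^7)·Dx^3 + (3 + 7·x + 32·x^2 - 28·x^3 + 24·x^4 - 240·x^5 - 256·x^6 - 64·x^7 - 128·x^8)·Dx^4  (order 4).
h: a_k = 0, -2, 0, -2, -19/6, -22/5, …
ICs: h(0) = 0, h′(0) = -2, h′′(0) = 0, h′′′(0) = -12.

f: a_k = 0, 2, 0, -8/3, 0, 32/5, …
g: a_k = -2, -2, -6, -10, -22, -42, …
h₀=f+g: left-lcm gives L₀, ord ≤ 3.
h=∫₀ˣh₀: take L = L₀·Dx.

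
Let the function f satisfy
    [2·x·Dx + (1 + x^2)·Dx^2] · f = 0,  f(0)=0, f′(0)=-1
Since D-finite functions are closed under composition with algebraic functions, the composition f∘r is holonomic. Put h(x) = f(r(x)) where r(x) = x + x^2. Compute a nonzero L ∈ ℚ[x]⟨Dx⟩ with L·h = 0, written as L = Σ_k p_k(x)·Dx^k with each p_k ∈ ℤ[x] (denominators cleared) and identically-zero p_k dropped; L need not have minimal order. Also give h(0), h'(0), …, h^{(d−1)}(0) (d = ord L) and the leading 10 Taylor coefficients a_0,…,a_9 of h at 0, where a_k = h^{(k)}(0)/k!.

L = (-2 + 2·x + 8·x^2 + 12·x^3 + 6·x^4)·Dx + (1 + 2·x + x^2 + 4·x^3 + 5·x^4 + 2·x^5)·Dx^2  (order 2).
h: a_k = 0, -1, -1, 1/3, 1, 4/5, -2/3, -13/7, -1, 17/9, …
ICs: h(0) = 0, h′(0) = -1.

f: a_k = 0, -1, 0, 1/3, 0, -1/5, 0, 1/7, 0, -1/9, …
L₀ from L_f via x↦r, Dx↦r'^{-1}Dx.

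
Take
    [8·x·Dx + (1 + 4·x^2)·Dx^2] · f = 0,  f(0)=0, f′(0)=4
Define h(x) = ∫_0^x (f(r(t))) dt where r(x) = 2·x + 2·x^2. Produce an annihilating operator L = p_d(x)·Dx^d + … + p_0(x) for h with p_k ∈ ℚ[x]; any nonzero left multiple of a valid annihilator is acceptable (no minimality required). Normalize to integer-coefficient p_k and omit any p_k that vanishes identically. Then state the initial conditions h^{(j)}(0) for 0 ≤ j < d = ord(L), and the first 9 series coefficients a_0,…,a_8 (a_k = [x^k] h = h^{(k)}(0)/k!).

L = (-2 + 32·x + 128·x^2 + 192·x^3 + 96·x^4)·Dx^2 + (1 + 2·x + 16·x^2 + 64·x^3 + 80·x^4 + 32·x^5)·Dx^3  (order 3).
h: a_k = 0, 0, 4, 8/3, -32/3, -128/5, 704/15, 6016/21, -512/7, …
ICs: h(0) = 0, h′(0) = 0, h′′(0) = 8.

f: a_k = 0, 4, 0, -16/3, 0, 64/5, 0, -256/7, 0, …
L₀ from L_f via x↦r, Dx↦r'^{-1}Dx.
h=∫₀ˣh₀: take L = L₀·Dx.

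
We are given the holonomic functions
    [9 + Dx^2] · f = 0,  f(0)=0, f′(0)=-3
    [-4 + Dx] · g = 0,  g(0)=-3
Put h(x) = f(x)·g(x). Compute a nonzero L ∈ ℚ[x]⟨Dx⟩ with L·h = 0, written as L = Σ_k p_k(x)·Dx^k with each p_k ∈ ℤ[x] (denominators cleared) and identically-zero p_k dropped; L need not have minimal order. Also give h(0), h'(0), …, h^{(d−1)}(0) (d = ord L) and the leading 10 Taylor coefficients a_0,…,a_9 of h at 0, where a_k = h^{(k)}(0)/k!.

L = 25 - 8·Dx + Dx^2  (order 2).
h: a_k = 0, 9, 36, 117/2, 42, -237/40, -429/10, -25481/560, -527/20, -34151/4480, …
ICs: h(0) = 0, h′(0) = 9.

f: a_k = 0, -3, 0, 9/2, 0, -81/40, 0, 243/560, 0, -243/4480, …
g: a_k = -3, -12, -24, -32, -32, -128/5, -256/15, -1024/105, -512/105, -2048/945, …
Sym-product of L_f,L_g gives L₀ (≤ ord 2).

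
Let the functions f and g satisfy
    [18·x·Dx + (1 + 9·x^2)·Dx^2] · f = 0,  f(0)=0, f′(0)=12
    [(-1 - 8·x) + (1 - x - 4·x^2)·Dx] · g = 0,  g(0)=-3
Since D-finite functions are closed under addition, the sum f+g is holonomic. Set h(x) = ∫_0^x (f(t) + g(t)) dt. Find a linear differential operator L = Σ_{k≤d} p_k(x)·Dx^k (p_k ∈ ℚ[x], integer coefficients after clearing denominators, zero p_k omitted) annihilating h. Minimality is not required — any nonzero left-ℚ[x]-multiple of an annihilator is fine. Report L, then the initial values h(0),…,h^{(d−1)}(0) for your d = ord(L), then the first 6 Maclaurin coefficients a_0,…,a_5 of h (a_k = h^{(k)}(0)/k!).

L = (90 - 360·x - 6462·x^2 - 14688·x^3 - 63936·x^4 - 31104·x^6)·Dx^2 + (-36 - 294·x - 324·x^2 - 3198·x^3 - 13680·x^4 - 46080·x^5 - 3888·x^6 - 31104·x^7)·Dx^3 + (5 + 16·x + 160·x^2 - 96·x^3 + 555·x^4 - 2304·x^5 - 4896·x^6 - 1296·x^7 - 5184·x^8)·Dx^4  (order 4).
h: a_k = 0, -3, 9/2, -5, -63/4, -87/5, …
ICs: h(0) = 0, h′(0) = -3, h′′(0) = 9, h′′′(0) = -30.

f: a_k = 0, 12, 0, -36, 0, 972/5, …
g: a_k = -3, -3, -15, -27, -87, -195, …
f+g: L₀ = lclm(L_f,L_g), ord ≤ 2+1.
h=∫h₀ ⇒ L = L₀·Dx.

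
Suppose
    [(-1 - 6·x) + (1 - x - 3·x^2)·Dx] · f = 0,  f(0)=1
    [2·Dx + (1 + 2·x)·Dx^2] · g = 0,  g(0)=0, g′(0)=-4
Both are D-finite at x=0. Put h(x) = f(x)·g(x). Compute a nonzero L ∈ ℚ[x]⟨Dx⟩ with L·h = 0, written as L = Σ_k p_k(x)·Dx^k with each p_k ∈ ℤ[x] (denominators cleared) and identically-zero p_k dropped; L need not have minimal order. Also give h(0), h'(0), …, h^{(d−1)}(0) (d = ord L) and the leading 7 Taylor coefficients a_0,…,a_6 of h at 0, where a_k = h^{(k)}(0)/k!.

f: a_k = 1, 1, 4, 7, 19, 40, 97, …
g: a_k = 0, -4, 4, -16/3, 8, -64/5, 64/3, …
L₀ := L_f ⊗_s L_g (sym. prod.), ord ≤ 2.
L = (8 + 24·x) + (18·x + 30·x^2)·Dx + (-1 - x + 5·x^2 + 6·x^3)·Dx^2  (order 2).
h: a_k = 0, -4, 0, -52/3, -28/3, -1112/15, -404/5, …
ICs: h(0) = 0, h′(0) = -4.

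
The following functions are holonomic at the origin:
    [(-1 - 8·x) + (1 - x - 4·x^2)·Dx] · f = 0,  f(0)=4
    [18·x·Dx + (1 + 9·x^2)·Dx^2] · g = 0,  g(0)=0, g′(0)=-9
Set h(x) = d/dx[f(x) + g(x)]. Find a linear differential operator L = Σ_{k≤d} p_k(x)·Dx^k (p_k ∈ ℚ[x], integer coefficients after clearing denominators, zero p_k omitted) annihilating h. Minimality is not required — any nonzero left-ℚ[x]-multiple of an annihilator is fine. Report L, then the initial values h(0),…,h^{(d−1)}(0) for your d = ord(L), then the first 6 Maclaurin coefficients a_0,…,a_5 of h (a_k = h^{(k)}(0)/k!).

f: a_k = 4, 4, 20, 36, 116, 260, …
g: a_k = 0, -9, 0, 27, 0, -729/5, …
f+g: L₀ = lclm(L_f,L_g), ord ≤ 1+2.
Derive L from L₀ (diff closure).
L = (-90 + 360·x + 6462·x^2 + 14688·x^3 + 63936·x^4 + 31104·x^6) + (36 + 294·x + 324·x^2 + 3198·x^3 + 13680·x^4 + 46080·x^5 + 3888·x^6 + 31104·x^7)·Dx + (-5 - 16·x - 160·x^2 + 96·x^3 - 555·x^4 + 2304·x^5 + 4896·x^6 + 1296·x^7 + 5184·x^8)·Dx^2  (order 2).
h: a_k = -5, 40, 189, 464, 571, 4344, …
ICs: h(0) = -5, h′(0) = 40.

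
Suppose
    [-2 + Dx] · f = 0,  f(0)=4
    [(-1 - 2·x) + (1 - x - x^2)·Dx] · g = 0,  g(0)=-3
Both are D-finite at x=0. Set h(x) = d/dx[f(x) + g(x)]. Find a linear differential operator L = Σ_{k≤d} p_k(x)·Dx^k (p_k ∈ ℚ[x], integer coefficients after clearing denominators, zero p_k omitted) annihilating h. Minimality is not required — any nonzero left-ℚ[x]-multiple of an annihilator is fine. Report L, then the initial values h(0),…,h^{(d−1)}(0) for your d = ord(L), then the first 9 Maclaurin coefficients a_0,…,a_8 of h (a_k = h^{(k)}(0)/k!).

L = (10 + 44·x + 44·x^2 + 48·x^3 + 12·x^4) + (-7 - 24·x - 28·x^2 - 12·x^3 + 10·x^4 + 4·x^5)·Dx + (1 + x + 3·x^2 - 6·x^3 - 8·x^4 - 2·x^5)·Dx^2  (order 2).
h: a_k = 5, 4, -11, -148/3, -344/3, -3478/15, -19813/45, -256976/315, -467759/315, …
ICs: h(0) = 5, h′(0) = 4.

f: a_k = 4, 8, 8, 16/3, 8/3, 16/15, 16/45, 32/315, 8/315, …
g: a_k = -3, -3, -6, -9, -15, -24, -39, -63, -102, …
Sum ⇒ L₀ = lclm(L_f,L_g) in ℚ(x)⟨Dx⟩.
Differentiate: ansatz ord ≤ ord L₀ ⇒ L.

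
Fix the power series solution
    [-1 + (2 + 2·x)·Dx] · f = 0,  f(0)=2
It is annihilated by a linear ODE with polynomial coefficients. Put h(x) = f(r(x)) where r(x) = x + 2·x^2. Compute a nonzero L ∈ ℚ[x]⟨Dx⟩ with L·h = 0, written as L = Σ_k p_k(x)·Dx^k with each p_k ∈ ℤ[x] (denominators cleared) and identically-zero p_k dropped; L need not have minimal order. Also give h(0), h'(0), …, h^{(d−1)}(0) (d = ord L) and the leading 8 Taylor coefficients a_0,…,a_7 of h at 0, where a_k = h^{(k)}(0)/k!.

L = (-1 - 4·x) + (2 + 2·x + 4·x^2)·Dx  (order 1).
h: a_k = 2, 1, 7/4, -7/8, -21/64, 119/128, -189/512, -791/1024, …
ICs: h(0) = 2.

f: a_k = 2, 1, -1/4, 1/8, -5/64, 7/128, -21/512, 33/1024, …
h₀=f(r): pull back L_f along r ⇒ L₀.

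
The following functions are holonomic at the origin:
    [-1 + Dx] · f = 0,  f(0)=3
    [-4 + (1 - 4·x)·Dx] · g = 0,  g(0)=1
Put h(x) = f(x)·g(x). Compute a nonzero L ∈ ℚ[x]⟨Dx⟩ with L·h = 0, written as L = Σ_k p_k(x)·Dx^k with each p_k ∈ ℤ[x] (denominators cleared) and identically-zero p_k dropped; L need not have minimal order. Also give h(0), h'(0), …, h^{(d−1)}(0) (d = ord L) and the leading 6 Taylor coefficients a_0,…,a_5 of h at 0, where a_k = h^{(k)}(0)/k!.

L = (5 - 4·x) + (-1 + 4·x)·Dx  (order 1).
h: a_k = 3, 15, 123/2, 493/2, 7889/8, 157781/40, …
ICs: h(0) = 3.

f: a_k = 3, 3, 3/2, 1/2, 1/8, 1/40, …
g: a_k = 1, 4, 16, 64, 256, 1024, …
L₀ := L_f ⊗_s L_g (sym. prod.), ord ≤ 1.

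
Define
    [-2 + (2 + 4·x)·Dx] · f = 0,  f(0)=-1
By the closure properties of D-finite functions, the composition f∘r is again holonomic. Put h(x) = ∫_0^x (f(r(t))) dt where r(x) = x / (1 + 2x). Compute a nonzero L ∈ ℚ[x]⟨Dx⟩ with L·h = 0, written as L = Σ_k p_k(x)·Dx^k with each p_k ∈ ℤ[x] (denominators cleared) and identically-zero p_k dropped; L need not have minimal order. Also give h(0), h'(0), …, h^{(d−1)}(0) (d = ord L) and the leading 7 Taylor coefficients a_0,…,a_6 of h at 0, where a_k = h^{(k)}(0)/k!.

L = -Dx + (1 + 6·x + 8·x^2)·Dx^2  (order 2).
h: a_k = 0, -1, -1/2, 5/6, -13/8, 141/40, -133/16, …
ICs: h(0) = 0, h′(0) = -1.

f: a_k = -1, -1, 1/2, -1/2, 5/8, -7/8, 21/16, …
L₀ from L_f via x↦r, Dx↦r'^{-1}Dx.
h=∫h₀ ⇒ L = L₀·Dx.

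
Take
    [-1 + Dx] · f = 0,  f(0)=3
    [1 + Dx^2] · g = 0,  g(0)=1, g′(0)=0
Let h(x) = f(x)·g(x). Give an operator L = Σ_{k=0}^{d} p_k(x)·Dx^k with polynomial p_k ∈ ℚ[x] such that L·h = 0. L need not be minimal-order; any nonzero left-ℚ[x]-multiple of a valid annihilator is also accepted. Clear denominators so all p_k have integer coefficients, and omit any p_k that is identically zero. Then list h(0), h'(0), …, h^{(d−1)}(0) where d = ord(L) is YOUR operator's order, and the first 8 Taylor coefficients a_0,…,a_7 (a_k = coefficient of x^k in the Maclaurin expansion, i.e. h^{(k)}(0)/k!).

L = 2 - 2·Dx + Dx^2  (order 2).
h: a_k = 3, 3, 0, -1, -1/2, -1/10, 0, 1/210, …
ICs: h(0) = 3, h′(0) = 3.

f: a_k = 3, 3, 3/2, 1/2, 1/8, 1/40, 1/240, 1/1680, …
g: a_k = 1, 0, -1/2, 0, 1/24, 0, -1/720, 0, …
h₀=f·g: eliminate ⇒ L₀, order ≤ 1·2.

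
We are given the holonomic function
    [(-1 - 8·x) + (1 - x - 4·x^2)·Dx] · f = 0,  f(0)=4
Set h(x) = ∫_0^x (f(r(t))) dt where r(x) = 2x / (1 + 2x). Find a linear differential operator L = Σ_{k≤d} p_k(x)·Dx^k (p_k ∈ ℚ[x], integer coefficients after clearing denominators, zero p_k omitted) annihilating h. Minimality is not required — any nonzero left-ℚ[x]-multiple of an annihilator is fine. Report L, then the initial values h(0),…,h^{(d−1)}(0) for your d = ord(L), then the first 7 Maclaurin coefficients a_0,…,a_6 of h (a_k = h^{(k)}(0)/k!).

f: a_k = 4, 4, 20, 36, 116, 260, 724, …
Change of var in L_f (x↦r) gives L₀.
h=∫₀ˣh₀: take L = L₀·Dx.
L = (2 + 36·x)·Dx + (-1 - 4·x + 12·x^2 + 32·x^3)·Dx^2  (order 2).
h: a_k = 0, 4, 4, 64/3, 0, 1024/5, -1024/3, …
ICs: h(0) = 0, h′(0) = 4.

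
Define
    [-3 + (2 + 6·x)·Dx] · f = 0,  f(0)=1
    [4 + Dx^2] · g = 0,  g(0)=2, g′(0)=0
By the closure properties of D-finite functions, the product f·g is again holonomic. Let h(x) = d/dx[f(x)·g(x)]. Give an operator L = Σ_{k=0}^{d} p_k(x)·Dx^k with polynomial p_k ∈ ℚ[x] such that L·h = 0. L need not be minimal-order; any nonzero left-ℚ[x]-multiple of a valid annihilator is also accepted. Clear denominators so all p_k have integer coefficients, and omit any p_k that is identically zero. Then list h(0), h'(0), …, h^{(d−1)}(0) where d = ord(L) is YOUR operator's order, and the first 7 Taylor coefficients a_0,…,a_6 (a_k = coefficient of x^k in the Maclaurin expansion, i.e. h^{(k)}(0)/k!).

L = (1453 + 11712·x + 26784·x^2 + 27648·x^3 + 20736·x^4) + (132 - 756·x - 5184·x^2 - 5184·x^3)·Dx + (172 + 1416·x + 4428·x^2 + 6912·x^3 + 5184·x^4)·Dx^2  (order 2).
h: a_k = 3, -25/2, -63/8, -95/48, 5465/128, -435961/3840, 4933523/15360, …
ICs: h(0) = 3, h′(0) = -25/2.

f: a_k = 1, 3/2, -9/8, 27/16, -405/128, 1701/256, -15309/1024, …
g: a_k = 2, 0, -4, 0, 4/3, 0, -8/45, …
Product ⇒ symmetric product L₀, ord ≤ 2.
Differentiate: ansatz ord ≤ ord L₀ ⇒ L.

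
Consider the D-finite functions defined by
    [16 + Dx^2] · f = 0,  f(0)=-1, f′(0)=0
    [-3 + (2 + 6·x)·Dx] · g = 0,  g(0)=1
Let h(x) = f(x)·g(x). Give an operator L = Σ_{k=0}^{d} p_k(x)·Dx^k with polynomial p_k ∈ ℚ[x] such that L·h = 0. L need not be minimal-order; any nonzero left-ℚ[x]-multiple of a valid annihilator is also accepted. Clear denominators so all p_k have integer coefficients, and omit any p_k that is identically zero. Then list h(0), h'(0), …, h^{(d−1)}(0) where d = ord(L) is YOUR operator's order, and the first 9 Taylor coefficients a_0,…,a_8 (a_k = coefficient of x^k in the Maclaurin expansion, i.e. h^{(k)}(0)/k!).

f: a_k = -1, 0, 8, 0, -32/3, 0, 256/45, 0, -512/315, …
g: a_k = 1, 3/2, -9/8, 27/16, -405/128, 1701/256, -15309/1024, 72171/2048, -2814669/32768, …
f·g: L₀ = L_f ⊗_s L_g, ord ≤ 2·1.
L = (91 + 384·x + 576·x^2) + (-12 - 36·x)·Dx + (4 + 24·x + 36·x^2)·Dx^2  (order 2).
h: a_k = -1, -3/2, 73/8, 165/16, -6337/384, -2341/256, 337609/46080, 259579/30720, -82369729/10321920, …
ICs: h(0) = -1, h′(0) = -3/2.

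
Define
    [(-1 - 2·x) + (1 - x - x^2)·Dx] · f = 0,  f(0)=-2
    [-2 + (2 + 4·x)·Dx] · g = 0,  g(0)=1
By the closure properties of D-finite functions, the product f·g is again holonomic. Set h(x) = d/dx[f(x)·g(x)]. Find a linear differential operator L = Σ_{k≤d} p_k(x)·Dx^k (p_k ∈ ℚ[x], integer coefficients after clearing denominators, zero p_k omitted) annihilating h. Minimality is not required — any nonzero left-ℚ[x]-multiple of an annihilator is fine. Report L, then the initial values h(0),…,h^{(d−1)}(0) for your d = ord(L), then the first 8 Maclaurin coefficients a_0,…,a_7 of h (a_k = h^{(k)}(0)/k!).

f: a_k = -2, -2, -4, -6, -10, -16, -26, -42, …
g: a_k = 1, 1, -1/2, 1/2, -5/8, 7/8, -21/16, 33/16, …
f·g: L₀ = L_f ⊗_s L_g, ord ≤ 1·1.
h=h₀': d/dx-closure on L₀ ⇒ L.
L = (5 + 30·x + 45·x^2 + 30·x^3 + 15·x^4) + (-2 - 5·x + 10·x^3 + 15·x^4 + 6·x^5)·Dx  (order 1).
h: a_k = -4, -10, -30, -55, -255/2, -879/4, -1855/4, -6155/8, …
ICs: h(0) = -4.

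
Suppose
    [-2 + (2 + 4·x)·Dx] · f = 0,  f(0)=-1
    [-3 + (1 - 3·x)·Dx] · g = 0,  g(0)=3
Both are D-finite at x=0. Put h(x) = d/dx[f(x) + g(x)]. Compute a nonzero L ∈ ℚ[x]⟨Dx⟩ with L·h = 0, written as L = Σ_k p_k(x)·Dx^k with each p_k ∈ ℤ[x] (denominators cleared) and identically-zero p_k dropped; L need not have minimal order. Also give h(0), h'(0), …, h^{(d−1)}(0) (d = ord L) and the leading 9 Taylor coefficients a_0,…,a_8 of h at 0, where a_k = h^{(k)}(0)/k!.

L = (-72 - 54·x) + (-51 - 234·x - 189·x^2)·Dx + (7 + 2·x - 51·x^2 - 54·x^3)·Dx^2  (order 2).
h: a_k = 8, 55, 483/2, 1949/2, 29125/8, 105039/8, 734601/16, 2519853/16, 68018013/128, …
ICs: h(0) = 8, h′(0) = 55.

f: a_k = -1, -1, 1/2, -1/2, 5/8, -7/8, 21/16, -33/16, 429/128, …
g: a_k = 3, 9, 27, 81, 243, 729, 2187, 6561, 19683, …
h₀=f+g: left-lcm gives L₀, ord ≤ 2.
h₀' ⇒ L via d/dx closure of L₀.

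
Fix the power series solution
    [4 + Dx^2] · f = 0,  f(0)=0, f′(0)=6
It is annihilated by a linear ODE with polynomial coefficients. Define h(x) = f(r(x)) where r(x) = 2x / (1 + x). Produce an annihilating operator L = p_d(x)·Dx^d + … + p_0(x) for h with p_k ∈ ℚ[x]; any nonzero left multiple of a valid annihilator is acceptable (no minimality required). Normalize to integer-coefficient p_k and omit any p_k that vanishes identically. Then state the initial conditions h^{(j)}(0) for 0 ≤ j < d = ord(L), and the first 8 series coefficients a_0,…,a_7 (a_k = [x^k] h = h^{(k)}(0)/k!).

f: a_k = 0, 6, 0, -4, 0, 4/5, 0, -8/105, …
f∘r: x↦r, Dx↦Dx/r' in L_f ⇒ L₀.
L = 16 + (2 + 6·x + 6·x^2 + 2·x^3)·Dx + (1 + 4·x + 6·x^2 + 4·x^3 + x^4)·Dx^2  (order 2).
h: a_k = 0, 12, -12, -20, 84, -772/5, 180, -9844/105, …
ICs: h(0) = 0, h′(0) = 12.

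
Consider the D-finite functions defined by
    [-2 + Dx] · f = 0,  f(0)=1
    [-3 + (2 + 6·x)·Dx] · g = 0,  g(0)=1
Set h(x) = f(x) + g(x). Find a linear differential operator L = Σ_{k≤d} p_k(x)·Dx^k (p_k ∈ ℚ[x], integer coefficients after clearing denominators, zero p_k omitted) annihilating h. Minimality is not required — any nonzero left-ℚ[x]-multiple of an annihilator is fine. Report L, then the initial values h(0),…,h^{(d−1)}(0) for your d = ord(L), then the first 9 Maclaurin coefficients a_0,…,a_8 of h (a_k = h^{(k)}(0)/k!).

f: a_k = 1, 2, 2, 4/3, 2/3, 4/15, 4/45, 8/315, 2/315, …
g: a_k = 1, 3/2, -9/8, 27/16, -405/128, 1701/256, -15309/1024, 72171/2048, -2814669/32768, …
Weyl lclm of L_f,L_g ⇒ L₀ (ord ≤ 2).
L = (42 + 72·x) + (-25 - 96·x - 144·x^2)·Dx + (2 + 30·x + 72·x^2)·Dx^2  (order 2).
h: a_k = 2, 7/2, 7/8, 145/48, -959/384, 26539/3840, -684809/46080, 22750249/645120, -886555199/10321920, …
ICs: h(0) = 2, h′(0) = 7/2.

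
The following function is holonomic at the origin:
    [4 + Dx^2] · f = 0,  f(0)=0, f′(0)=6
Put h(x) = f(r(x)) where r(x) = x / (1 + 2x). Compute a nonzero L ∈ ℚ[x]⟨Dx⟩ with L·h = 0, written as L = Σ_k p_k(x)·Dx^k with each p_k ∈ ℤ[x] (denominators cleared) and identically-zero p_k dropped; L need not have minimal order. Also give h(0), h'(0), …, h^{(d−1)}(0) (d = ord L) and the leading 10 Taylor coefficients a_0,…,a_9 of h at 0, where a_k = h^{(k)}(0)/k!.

f: a_k = 0, 6, 0, -4, 0, 4/5, 0, -8/105, 0, 4/945, …
f∘r: x↦r, Dx↦Dx/r' in L_f ⇒ L₀.
L = 4 + (4 + 24·x + 48·x^2 + 32·x^3)·Dx + (1 + 8·x + 24·x^2 + 32·x^3 + 16·x^4)·Dx^2  (order 2).
h: a_k = 0, 6, -12, 20, -24, 4/5, 120, -55448/105, 25456/15, -896716/189, …
ICs: h(0) = 0, h′(0) = 6.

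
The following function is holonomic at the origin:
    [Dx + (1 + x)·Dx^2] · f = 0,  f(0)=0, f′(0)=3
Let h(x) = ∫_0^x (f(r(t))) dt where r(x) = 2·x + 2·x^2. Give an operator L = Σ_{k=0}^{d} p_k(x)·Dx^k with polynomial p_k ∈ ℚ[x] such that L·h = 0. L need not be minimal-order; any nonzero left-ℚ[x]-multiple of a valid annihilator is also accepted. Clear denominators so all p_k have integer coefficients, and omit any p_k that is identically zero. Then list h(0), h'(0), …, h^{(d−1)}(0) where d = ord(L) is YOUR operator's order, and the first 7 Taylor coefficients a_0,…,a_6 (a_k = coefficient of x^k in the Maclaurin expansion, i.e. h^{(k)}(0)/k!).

L = (4·x + 4·x^2)·Dx^2 + (1 + 4·x + 6·x^2 + 4·x^3)·Dx^3  (order 3).
h: a_k = 0, 0, 3, 0, -1, 6/5, -4/5, …
ICs: h(0) = 0, h′(0) = 0, h′′(0) = 6.

f: a_k = 0, 3, -3/2, 1, -3/4, 3/5, -1/2, …
f∘r: x↦r, Dx↦Dx/r' in L_f ⇒ L₀.
∫: right-multiply L₀ by Dx.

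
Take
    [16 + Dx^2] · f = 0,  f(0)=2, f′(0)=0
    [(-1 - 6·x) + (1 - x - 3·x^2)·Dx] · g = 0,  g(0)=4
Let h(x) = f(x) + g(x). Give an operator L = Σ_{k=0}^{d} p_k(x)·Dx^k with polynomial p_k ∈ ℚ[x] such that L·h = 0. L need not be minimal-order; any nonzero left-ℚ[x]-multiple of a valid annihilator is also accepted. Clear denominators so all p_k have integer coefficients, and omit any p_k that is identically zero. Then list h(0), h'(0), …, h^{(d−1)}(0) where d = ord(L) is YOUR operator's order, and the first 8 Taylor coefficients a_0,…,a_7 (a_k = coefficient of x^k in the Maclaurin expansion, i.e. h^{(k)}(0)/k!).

f: a_k = 2, 0, -16, 0, 64/3, 0, -512/45, 0, …
g: a_k = 4, 4, 16, 28, 76, 160, 388, 868, …
f+g: L₀ = lclm(L_f,L_g), ord ≤ 2+1.
L = (-464 - 2816·x - 416·x^2 - 2112·x^3 - 5760·x^4 - 6912·x^5) + (192 - 304·x - 672·x^2 + 1312·x^3 + 1008·x^4 - 3456·x^5 - 3456·x^6)·Dx + (-29 - 176·x - 26·x^2 - 132·x^3 - 360·x^4 - 432·x^5)·Dx^2 + (12 - 19·x - 42·x^2 + 82·x^3 + 63·x^4 - 216·x^5 - 216·x^6)·Dx^3  (order 3).
h: a_k = 6, 4, 0, 28, 292/3, 160, 16948/45, 868, …
ICs: h(0) = 6, h′(0) = 4, h′′(0) = 0.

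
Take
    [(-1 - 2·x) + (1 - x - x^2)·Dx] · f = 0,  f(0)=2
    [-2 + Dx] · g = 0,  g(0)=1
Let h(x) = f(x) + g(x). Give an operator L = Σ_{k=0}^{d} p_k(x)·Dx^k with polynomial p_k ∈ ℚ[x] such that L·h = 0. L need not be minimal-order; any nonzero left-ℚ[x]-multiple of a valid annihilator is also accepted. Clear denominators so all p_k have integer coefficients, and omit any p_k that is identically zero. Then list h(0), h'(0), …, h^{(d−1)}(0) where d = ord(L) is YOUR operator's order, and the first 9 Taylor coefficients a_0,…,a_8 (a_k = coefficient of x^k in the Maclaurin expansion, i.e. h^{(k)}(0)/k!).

f: a_k = 2, 2, 4, 6, 10, 16, 26, 42, 68, …
g: a_k = 1, 2, 2, 4/3, 2/3, 4/15, 4/45, 8/315, 2/315, …
L₀ := lclm(L_f,L_g); ord L₀ ≤ 1+1.
L = (-4 - 8·x - 24·x^2 - 8·x^3) + (14·x + 10·x^2 - 8·x^3 - 4·x^4)·Dx + (1 - 5·x + x^2 + 6·x^3 + 2·x^4)·Dx^2  (order 2).
h: a_k = 3, 4, 6, 22/3, 32/3, 244/15, 1174/45, 13238/315, 21422/315, …
ICs: h(0) = 3, h′(0) = 4.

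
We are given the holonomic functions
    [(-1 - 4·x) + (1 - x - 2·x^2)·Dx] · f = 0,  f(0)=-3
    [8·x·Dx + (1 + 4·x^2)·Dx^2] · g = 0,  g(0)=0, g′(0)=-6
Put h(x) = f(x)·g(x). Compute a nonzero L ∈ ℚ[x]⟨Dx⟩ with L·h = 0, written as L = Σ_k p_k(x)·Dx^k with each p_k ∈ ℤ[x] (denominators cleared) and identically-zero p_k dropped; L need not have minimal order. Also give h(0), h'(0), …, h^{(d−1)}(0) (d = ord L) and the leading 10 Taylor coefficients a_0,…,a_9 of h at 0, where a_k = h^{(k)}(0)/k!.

L = (4 + 8·x + 48·x^2) + (2 + 16·x^2 + 48·x^3)·Dx + (-1 + x - 2·x^2 + 4·x^3 + 8·x^4)·Dx^2  (order 2).
h: a_k = 0, 18, 18, 30, 66, 918/5, 1578/5, 18138/35, 8046/7, 94426/35, …
ICs: h(0) = 0, h′(0) = 18.

f: a_k = -3, -3, -9, -15, -33, -63, -129, -255, -513, -1023, …
g: a_k = 0, -6, 0, 8, 0, -96/5, 0, 384/7, 0, -512/3, …
L₀ := L_f ⊗_s L_g (sym. prod.), ord ≤ 2.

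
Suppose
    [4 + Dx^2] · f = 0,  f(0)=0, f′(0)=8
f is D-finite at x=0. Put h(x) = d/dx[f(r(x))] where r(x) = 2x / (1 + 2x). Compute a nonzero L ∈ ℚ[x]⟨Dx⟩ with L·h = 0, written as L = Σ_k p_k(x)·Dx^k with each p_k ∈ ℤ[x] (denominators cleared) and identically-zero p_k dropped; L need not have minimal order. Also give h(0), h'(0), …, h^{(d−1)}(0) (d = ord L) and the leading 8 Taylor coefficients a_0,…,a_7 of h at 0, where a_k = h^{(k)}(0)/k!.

f: a_k = 0, 8, 0, -16/3, 0, 16/15, 0, -32/315, …
Change of var in L_f (x↦r) gives L₀.
Derive L from L₀ (diff closure).
L = (40 + 96·x + 96·x^2) + (12 + 72·x + 144·x^2 + 96·x^3)·Dx + (1 + 8·x + 24·x^2 + 32·x^3 + 16·x^4)·Dx^2  (order 2).
h: a_k = 16, -64, 64, 512, -11008/3, 15360, -2262016/45, 6209536/45, …
ICs: h(0) = 16, h′(0) = -64.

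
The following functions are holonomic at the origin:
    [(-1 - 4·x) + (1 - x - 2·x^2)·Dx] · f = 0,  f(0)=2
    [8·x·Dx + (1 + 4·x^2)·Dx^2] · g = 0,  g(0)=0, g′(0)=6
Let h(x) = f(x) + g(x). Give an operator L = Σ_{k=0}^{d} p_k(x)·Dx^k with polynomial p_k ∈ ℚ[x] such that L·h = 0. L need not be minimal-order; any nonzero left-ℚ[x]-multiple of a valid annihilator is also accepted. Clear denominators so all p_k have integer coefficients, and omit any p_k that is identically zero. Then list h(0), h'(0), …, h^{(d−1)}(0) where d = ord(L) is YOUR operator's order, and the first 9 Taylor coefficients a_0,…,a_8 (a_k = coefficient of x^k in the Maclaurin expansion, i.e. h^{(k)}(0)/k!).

L = (-24 + 96·x + 864·x^2 + 1536·x^3 + 3264·x^4 + 768·x^6)·Dx + (19 + 80·x + 100·x^2 + 544·x^3 + 1424·x^4 + 2368·x^5 + 192·x^6 + 768·x^7)·Dx^2 + (-3 - 7·x - 32·x^2 + 28·x^3 - 24·x^4 + 240·x^5 + 256·x^6 + 64·x^7 + 128·x^8)·Dx^3  (order 3).
h: a_k = 2, 8, 6, 2, 22, 306/5, 86, 806/7, 342, …
ICs: h(0) = 2, h′(0) = 8, h′′(0) = 12.

f: a_k = 2, 2, 6, 10, 22, 42, 86, 170, 342, …
g: a_k = 0, 6, 0, -8, 0, 96/5, 0, -384/7, 0, …
Weyl lclm of L_f,L_g ⇒ L₀ (ord ≤ 3).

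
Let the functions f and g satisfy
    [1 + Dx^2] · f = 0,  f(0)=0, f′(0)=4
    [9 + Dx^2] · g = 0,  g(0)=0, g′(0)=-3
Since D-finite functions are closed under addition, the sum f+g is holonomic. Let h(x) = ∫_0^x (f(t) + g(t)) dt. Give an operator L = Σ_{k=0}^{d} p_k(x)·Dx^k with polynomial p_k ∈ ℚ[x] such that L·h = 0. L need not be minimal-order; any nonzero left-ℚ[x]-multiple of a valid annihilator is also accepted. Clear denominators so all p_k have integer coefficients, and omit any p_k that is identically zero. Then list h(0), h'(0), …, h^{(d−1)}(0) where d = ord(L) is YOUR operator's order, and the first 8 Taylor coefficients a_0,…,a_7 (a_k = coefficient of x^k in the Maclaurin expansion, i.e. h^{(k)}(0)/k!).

f: a_k = 0, 4, 0, -2/3, 0, 1/30, 0, -1/1260, …
g: a_k = 0, -3, 0, 9/2, 0, -81/40, 0, 243/560, …
h₀=f+g: left-lcm gives L₀, ord ≤ 4.
h=∫₀ˣh₀: take L = L₀·Dx.
L = 9·Dx + 10·Dx^3 + Dx^5  (order 5).
h: a_k = 0, 0, 1/2, 0, 23/24, 0, -239/720, 0, …
ICs: h(0) = 0, h′(0) = 0, h′′(0) = 1, h′′′(0) = 0, h′′′′(0) = 23.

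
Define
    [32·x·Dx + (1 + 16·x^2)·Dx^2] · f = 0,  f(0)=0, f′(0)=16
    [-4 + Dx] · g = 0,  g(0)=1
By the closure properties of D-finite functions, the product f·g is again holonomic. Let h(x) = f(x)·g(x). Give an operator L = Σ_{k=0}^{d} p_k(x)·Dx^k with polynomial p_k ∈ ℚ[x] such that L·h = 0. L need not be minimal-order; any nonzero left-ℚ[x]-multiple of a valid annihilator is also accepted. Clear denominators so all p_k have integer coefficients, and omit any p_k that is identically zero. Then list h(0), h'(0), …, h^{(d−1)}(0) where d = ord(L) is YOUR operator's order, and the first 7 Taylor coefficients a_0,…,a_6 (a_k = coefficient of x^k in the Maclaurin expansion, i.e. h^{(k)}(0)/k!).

L = (16 - 128·x + 256·x^2) + (-8 + 32·x - 128·x^2)·Dx + (1 + 16·x^2)·Dx^2  (order 2).
h: a_k = 0, 16, 64, 128/3, -512/3, 1536/5, 22528/9, …
ICs: h(0) = 0, h′(0) = 16.

f: a_k = 0, 16, 0, -256/3, 0, 4096/5, 0, …
g: a_k = 1, 4, 8, 32/3, 32/3, 128/15, 256/45, …
Product ⇒ symmetric product L₀, ord ≤ 2.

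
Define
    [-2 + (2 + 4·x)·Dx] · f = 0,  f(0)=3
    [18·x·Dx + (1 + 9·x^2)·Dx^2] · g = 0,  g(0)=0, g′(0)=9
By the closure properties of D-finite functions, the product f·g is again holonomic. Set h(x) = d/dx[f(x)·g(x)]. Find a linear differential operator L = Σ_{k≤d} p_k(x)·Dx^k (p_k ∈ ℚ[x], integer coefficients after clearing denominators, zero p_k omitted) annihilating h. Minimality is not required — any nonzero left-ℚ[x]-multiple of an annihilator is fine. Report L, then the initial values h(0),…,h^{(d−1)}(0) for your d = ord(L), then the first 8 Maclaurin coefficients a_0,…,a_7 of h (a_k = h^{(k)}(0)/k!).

f: a_k = 3, 3, -3/2, 3/2, -15/8, 21/8, -63/16, 99/16, …
g: a_k = 0, 9, 0, -27, 0, 729/5, 0, -6561/7, …
Sym-product of L_f,L_g gives L₀ (≤ ord 2).
Differentiate: ansatz ord ≤ ord L₀ ⇒ L.
L = (5 + 60·x - 84·x^2 - 324·x^3 - 81·x^4) + (8 + 58·x + 18·x^2 - 618·x^3 - 1134·x^4 - 324·x^5)·Dx + (1 - 2·x - 14·x^2 - 54·x^3 - 219·x^4 - 324·x^5 - 108·x^6)·Dx^2  (order 2).
h: a_k = 27, 54, -567/2, -270, 18441/8, 50463/20, -1688607/80, -1460673/70, …
ICs: h(0) = 27, h′(0) = 54.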